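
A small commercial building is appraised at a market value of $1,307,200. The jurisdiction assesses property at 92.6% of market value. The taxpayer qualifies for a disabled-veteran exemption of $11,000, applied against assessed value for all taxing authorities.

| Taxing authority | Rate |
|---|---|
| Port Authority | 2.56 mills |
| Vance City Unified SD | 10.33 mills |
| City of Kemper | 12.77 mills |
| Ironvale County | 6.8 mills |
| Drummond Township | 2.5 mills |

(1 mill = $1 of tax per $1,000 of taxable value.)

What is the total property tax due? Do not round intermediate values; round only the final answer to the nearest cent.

Assessed value = $1,307,200 × 0.926 = $1,210,467.2
Taxable value = $1,210,467.2 − $11,000 = $1,199,467.2
Port Authority: $1,199,467.2 × 0.00256 = $3,070.636032
Vance City Unified SD: $1,199,467.2 × 0.01033 = $12,390.496176
City of Kemper: $1,199,467.2 × 0.01277 = $15,317.196144
Ironvale County: $1,199,467.2 × 0.0068 = $8,156.37696
Drummond Township: $1,199,467.2 × 0.0025 = $2,998.668
Total = $3,070.636032 + $12,390.496176 + $15,317.196144 + $8,156.37696 + $2,998.668 = $41,933.373312

$41,933.37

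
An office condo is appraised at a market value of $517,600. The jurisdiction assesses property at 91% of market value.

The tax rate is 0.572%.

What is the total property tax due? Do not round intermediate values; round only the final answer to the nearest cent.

Assessed value = $517,600 × 0.91 = $471,016
Tax = $471,016 × 0.00572 = $2,694.21152

$2,694.21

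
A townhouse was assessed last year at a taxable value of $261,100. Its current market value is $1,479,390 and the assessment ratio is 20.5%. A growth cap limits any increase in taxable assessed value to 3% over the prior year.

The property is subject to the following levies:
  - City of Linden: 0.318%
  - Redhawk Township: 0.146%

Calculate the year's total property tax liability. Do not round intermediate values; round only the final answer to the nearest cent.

$1,247.85

Uncapped assessed value = $1,479,390 × 0.205 = $303,274.95
Cap limit = $261,100 × 1.03 = $268,933
Taxable assessed value = min($303,274.95, $268,933) = $268,933 (cap binds)
City of Linden: $268,933 × 0.00318 = $855.20694
Redhawk Township: $268,933 × 0.00146 = $392.64218
Total = $1,247.84912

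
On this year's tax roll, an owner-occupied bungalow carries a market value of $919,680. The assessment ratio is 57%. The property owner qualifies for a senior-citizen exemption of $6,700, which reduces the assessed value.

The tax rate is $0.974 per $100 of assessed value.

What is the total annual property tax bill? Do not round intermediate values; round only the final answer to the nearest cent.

$5,040.62

Assessed value = $919,680 × 0.57 = $524,217.6
Taxable value = $524,217.6 − $6,700 = $517,517.6
Tax = $517,517.6 × 0.00974 = $5,040.621424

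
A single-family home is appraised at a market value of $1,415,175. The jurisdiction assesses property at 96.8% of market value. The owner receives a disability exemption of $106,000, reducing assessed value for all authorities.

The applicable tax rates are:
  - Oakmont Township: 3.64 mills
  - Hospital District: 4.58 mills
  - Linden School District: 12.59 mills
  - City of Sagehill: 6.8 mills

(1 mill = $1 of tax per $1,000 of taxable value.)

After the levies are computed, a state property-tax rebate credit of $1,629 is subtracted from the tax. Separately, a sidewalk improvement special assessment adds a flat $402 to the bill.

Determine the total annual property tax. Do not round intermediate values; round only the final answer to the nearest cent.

Assessed value = $1,415,175 × 0.968 = $1,369,889.4
Taxable value = $1,369,889.4 − $106,000 = $1,263,889.4
Oakmont Township: $1,263,889.4 × 0.00364 = $4,600.557416
Hospital District: $1,263,889.4 × 0.00458 = $5,788.613452
Linden School District: $1,263,889.4 × 0.01259 = $15,912.367546
City of Sagehill: $1,263,889.4 × 0.0068 = $8,594.44792
Levies subtotal = $34,895.986334
After credit = $34,895.986334 − $1,629 = $33,266.986334
Total = $33,266.986334 + $402 = $33,668.986334

$33,668.99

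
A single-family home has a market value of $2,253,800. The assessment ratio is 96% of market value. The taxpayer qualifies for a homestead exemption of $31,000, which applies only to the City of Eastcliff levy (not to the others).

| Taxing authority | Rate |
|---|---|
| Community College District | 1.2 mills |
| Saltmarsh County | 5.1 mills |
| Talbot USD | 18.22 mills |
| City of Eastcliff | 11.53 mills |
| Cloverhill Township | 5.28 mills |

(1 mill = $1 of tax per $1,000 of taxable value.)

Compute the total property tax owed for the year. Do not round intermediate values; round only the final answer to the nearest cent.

Assessed value = $2,253,800 × 0.96 = $2,163,648
Community College District: $2,163,648 × 0.0012 = $2,596.3776
Saltmarsh County: $2,163,648 × 0.0051 = $11,034.6048
Talbot USD: $2,163,648 × 0.01822 = $39,421.66656
City of Eastcliff: ($2,163,648 − $31,000) × 0.01153 = $2,132,648 × 0.01153 = $24,589.43144
Cloverhill Township: $2,163,648 × 0.00528 = $11,424.06144
Total = $89,066.14184

$89,066.14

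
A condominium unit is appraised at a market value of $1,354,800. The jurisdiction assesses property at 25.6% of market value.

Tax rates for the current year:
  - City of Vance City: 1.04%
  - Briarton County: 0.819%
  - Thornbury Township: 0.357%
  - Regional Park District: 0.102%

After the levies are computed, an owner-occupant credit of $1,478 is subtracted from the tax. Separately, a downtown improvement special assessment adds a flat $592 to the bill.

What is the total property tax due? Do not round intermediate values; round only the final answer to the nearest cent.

Assessed value = $1,354,800 × 0.256 = $346,828.8
City of Vance City: $346,828.8 × 0.0104 = $3,607.01952
Briarton County: $346,828.8 × 0.00819 = $2,840.527872
Thornbury Township: $346,828.8 × 0.00357 = $1,238.178816
Regional Park District: $346,828.8 × 0.00102 = $353.765376
Levies subtotal = $8,039.491584
After credit = $8,039.491584 − $1,478 = $6,561.491584
Total = $6,561.491584 + $592 = $7,153.491584

$7,153.49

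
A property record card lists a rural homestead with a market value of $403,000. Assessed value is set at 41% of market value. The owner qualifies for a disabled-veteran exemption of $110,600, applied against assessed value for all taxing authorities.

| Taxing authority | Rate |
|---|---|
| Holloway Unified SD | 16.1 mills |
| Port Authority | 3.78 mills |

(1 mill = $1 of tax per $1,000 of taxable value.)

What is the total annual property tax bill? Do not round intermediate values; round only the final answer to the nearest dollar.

$1,086

Assessed value = $403,000 × 0.41 = $165,230
Taxable value = $165,230 − $110,600 = $54,630
Holloway Unified SD: $54,630 × 0.0161 = $879.543
Port Authority: $54,630 × 0.00378 = $206.5014
Total = $879.543 + $206.5014 = $1,086.0444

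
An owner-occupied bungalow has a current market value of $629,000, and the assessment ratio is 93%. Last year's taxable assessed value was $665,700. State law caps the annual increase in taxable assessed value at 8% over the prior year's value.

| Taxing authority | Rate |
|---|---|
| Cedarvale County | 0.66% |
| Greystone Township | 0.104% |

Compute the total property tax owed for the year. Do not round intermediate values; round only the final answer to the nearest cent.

$4,469.17

Uncapped assessed value = $629,000 × 0.93 = $584,970
Cap limit = $665,700 × 1.08 = $718,956
Taxable assessed value = min($584,970, $718,956) = $584,970 (cap does not bind)
Cedarvale County: $584,970 × 0.0066 = $3,860.802
Greystone Township: $584,970 × 0.00104 = $608.3688
Total = $4,469.1708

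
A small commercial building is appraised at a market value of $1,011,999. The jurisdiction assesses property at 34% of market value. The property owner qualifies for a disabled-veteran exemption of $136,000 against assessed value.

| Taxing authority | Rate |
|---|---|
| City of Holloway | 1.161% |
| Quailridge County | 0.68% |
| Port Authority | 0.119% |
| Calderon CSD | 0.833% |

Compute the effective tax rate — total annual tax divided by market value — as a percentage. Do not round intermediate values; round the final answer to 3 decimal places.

0.574%

Assessed value = $1,011,999 × 0.34 = $344,079.66
Taxable value = $344,079.66 − $136,000 = $208,079.66
City of Holloway: $208,079.66 × 0.01161 = $2,415.8048526
Quailridge County: $208,079.66 × 0.0068 = $1,414.941688
Port Authority: $208,079.66 × 0.00119 = $247.6147954
Calderon CSD: $208,079.66 × 0.00833 = $1,733.3035678
Total tax = $5,811.6649038
Effective rate = $5,811.6649038 ÷ $1,011,999 = 0.574% of market value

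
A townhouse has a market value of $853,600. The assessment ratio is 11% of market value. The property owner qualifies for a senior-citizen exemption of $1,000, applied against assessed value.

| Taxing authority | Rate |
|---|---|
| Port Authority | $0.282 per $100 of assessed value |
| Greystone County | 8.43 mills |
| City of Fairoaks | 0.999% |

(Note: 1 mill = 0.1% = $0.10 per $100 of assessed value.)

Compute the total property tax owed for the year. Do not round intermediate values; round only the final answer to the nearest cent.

Assessed value = $853,600 × 0.11 = $93,896
Taxable value = $93,896 − $1,000 = $92,896
Port Authority: $92,896 × 0.00282 = $261.96672
Greystone County: $92,896 × 0.00843 = $783.11328
City of Fairoaks: $92,896 × 0.00999 = $928.03104
Total = $1,973.11104

$1,973.11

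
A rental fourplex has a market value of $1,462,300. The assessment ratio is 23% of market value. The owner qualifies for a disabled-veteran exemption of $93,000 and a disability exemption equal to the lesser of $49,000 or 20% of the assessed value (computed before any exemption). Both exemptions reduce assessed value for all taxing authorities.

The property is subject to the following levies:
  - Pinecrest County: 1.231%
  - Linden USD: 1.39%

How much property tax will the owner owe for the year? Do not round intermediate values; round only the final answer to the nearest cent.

Assessed value = $1,462,300 × 0.23 = $336,329
Disability exemption = min($49,000, 20% × $336,329) = min($49,000, $67,265.8) = $49,000 (dollar cap binds)
Taxable value = $336,329 − $93,000 − $49,000 = $194,329
Pinecrest County: $194,329 × 0.01231 = $2,392.18999
Linden USD: $194,329 × 0.0139 = $2,701.1731
Total = $5,093.36309

$5,093.36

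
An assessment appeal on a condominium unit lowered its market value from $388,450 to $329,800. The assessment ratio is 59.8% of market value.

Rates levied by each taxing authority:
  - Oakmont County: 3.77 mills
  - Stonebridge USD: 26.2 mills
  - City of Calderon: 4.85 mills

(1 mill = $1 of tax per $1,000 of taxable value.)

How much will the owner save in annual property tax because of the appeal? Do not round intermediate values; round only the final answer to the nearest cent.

Old assessed value = $388,450 × 0.598 = $232,293.1
New assessed value = $329,800 × 0.598 = $197,220.4
Combined rate = 0.00377 + 0.0262 + 0.00485 = 0.03482
Old tax = $232,293.1 × 0.03482 = $8,088.445742
New tax = $197,220.4 × 0.03482 = $6,867.214328
Reduction = $8,088.445742 − $6,867.214328 = $1,221.231414

$1,221.23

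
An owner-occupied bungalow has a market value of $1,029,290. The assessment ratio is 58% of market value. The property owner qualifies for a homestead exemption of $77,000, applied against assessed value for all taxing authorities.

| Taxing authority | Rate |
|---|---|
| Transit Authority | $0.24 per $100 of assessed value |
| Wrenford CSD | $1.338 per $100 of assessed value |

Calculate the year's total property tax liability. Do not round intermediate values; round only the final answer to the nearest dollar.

$8,205

Assessed value = $1,029,290 × 0.58 = $596,988.2
Taxable value = $596,988.2 − $77,000 = $519,988.2
Transit Authority: $519,988.2 × 0.0024 = $1,247.97168
Wrenford CSD: $519,988.2 × 0.01338 = $6,957.442116
Total = $1,247.97168 + $6,957.442116 = $8,205.413796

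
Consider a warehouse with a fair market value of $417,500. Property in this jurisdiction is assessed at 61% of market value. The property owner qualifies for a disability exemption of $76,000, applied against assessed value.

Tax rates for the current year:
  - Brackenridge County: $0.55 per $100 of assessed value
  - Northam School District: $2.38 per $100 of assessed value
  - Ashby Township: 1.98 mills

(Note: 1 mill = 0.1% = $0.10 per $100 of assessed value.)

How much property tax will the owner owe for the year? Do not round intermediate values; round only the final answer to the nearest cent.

$5,588.95

Assessed value = $417,500 × 0.61 = $254,675
Taxable value = $254,675 − $76,000 = $178,675
Brackenridge County: $178,675 × 0.0055 = $982.7125
Northam School District: $178,675 × 0.0238 = $4,252.465
Ashby Township: $178,675 × 0.00198 = $353.7765
Total = $5,588.954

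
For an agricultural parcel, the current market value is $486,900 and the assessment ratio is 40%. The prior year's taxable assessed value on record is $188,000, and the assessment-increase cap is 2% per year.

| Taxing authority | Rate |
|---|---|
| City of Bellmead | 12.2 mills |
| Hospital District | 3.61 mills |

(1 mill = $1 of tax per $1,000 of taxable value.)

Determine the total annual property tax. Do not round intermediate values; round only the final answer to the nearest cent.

Uncapped assessed value = $486,900 × 0.4 = $194,760
Cap limit = $188,000 × 1.02 = $191,760
Taxable assessed value = min($194,760, $191,760) = $191,760 (cap binds)
City of Bellmead: $191,760 × 0.0122 = $2,339.472
Hospital District: $191,760 × 0.00361 = $692.2536
Total = $3,031.7256

$3,031.73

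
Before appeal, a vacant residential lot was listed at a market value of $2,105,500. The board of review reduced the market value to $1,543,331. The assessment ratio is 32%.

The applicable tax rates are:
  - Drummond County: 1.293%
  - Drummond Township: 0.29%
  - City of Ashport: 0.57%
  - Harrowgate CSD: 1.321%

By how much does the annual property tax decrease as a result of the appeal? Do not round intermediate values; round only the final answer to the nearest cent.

Old assessed value = $2,105,500 × 0.32 = $673,760
New assessed value = $1,543,331 × 0.32 = $493,865.92
Combined rate = 0.01293 + 0.0029 + 0.0057 + 0.01321 = 0.03474
Old tax = $673,760 × 0.03474 = $23,406.4224
New tax = $493,865.92 × 0.03474 = $17,156.9020608
Reduction = $23,406.4224 − $17,156.9020608 = $6,249.5203392

$6,249.52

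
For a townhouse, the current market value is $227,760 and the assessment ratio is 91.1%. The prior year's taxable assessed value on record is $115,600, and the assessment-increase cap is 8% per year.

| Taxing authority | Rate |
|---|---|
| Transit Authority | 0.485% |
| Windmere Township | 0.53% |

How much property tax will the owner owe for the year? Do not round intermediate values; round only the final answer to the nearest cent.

Uncapped assessed value = $227,760 × 0.911 = $207,489.36
Cap limit = $115,600 × 1.08 = $124,848
Taxable assessed value = min($207,489.36, $124,848) = $124,848 (cap binds)
Transit Authority: $124,848 × 0.00485 = $605.5128
Windmere Township: $124,848 × 0.0053 = $661.6944
Total = $1,267.2072

$1,267.21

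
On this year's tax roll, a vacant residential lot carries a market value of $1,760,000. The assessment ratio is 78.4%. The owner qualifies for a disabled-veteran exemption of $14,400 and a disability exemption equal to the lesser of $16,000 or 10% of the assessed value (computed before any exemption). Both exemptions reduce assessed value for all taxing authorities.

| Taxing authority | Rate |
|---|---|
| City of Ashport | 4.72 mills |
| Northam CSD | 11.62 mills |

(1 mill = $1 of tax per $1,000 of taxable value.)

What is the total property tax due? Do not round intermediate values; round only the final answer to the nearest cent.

$22,049.85

Assessed value = $1,760,000 × 0.784 = $1,379,840
Disability exemption = min($16,000, 10% × $1,379,840) = min($16,000, $137,984) = $16,000 (dollar cap binds)
Taxable value = $1,379,840 − $14,400 − $16,000 = $1,349,440
City of Ashport: $1,349,440 × 0.00472 = $6,369.3568
Northam CSD: $1,349,440 × 0.01162 = $15,680.4928
Total = $22,049.8496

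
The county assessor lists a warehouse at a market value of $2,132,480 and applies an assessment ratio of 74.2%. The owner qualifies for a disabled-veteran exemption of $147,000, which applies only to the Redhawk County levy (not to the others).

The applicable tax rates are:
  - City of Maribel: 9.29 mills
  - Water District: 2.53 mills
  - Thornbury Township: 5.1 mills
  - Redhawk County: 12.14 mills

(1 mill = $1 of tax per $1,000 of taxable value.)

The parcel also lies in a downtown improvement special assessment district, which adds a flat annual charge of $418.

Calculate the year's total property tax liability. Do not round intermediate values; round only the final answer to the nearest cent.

$44,615.06

Assessed value = $2,132,480 × 0.742 = $1,582,300.16
City of Maribel: $1,582,300.16 × 0.00929 = $14,699.5684864
Water District: $1,582,300.16 × 0.00253 = $4,003.2194048
Thornbury Township: $1,582,300.16 × 0.0051 = $8,069.730816
Redhawk County: ($1,582,300.16 − $147,000) × 0.01214 = $1,435,300.16 × 0.01214 = $17,424.5439424
Levies subtotal = $44,197.0626496
Total = $44,197.0626496 + $418 = $44,615.0626496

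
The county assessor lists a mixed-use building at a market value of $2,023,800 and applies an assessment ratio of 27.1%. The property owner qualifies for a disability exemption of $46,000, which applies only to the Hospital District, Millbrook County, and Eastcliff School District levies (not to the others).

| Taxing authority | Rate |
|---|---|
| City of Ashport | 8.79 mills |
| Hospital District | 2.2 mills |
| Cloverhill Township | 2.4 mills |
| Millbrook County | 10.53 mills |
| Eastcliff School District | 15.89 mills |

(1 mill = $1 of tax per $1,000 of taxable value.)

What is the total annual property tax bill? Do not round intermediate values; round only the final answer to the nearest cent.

$20,517.27

Assessed value = $2,023,800 × 0.271 = $548,449.8
City of Ashport: $548,449.8 × 0.00879 = $4,820.873742
Hospital District: ($548,449.8 − $46,000) × 0.0022 = $502,449.8 × 0.0022 = $1,105.38956
Cloverhill Township: $548,449.8 × 0.0024 = $1,316.27952
Millbrook County: ($548,449.8 − $46,000) × 0.01053 = $502,449.8 × 0.01053 = $5,290.796394
Eastcliff School District: ($548,449.8 − $46,000) × 0.01589 = $502,449.8 × 0.01589 = $7,983.927322
Total = $20,517.266538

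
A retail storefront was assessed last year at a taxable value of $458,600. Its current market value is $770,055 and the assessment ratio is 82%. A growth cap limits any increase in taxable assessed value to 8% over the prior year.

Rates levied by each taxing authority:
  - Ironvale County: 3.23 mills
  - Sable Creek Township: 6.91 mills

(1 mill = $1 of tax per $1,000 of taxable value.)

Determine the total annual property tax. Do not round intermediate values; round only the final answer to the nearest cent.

Uncapped assessed value = $770,055 × 0.82 = $631,445.1
Cap limit = $458,600 × 1.08 = $495,288
Taxable assessed value = min($631,445.1, $495,288) = $495,288 (cap binds)
Ironvale County: $495,288 × 0.00323 = $1,599.78024
Sable Creek Township: $495,288 × 0.00691 = $3,422.44008
Total = $5,022.22032

$5,022.22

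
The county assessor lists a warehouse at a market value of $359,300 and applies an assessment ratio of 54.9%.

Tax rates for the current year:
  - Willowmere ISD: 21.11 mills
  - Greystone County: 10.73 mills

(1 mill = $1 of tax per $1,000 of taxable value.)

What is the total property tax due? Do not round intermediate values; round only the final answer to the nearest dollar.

Assessed value = $359,300 × 0.549 = $197,255.7
Willowmere ISD: $197,255.7 × 0.02111 = $4,164.067827
Greystone County: $197,255.7 × 0.01073 = $2,116.553661
Total = $4,164.067827 + $2,116.553661 = $6,280.621488

$6,281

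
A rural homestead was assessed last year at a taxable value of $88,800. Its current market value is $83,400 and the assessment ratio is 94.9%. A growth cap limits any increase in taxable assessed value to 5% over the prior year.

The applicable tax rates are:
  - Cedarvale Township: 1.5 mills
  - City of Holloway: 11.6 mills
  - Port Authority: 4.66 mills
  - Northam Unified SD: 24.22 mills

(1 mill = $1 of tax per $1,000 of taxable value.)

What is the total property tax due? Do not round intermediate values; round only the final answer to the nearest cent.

$3,322.57

Uncapped assessed value = $83,400 × 0.949 = $79,146.6
Cap limit = $88,800 × 1.05 = $93,240
Taxable assessed value = min($79,146.6, $93,240) = $79,146.6 (cap does not bind)
Cedarvale Township: $79,146.6 × 0.0015 = $118.7199
City of Holloway: $79,146.6 × 0.0116 = $918.10056
Port Authority: $79,146.6 × 0.00466 = $368.823156
Northam Unified SD: $79,146.6 × 0.02422 = $1,916.930652
Total = $3,322.574268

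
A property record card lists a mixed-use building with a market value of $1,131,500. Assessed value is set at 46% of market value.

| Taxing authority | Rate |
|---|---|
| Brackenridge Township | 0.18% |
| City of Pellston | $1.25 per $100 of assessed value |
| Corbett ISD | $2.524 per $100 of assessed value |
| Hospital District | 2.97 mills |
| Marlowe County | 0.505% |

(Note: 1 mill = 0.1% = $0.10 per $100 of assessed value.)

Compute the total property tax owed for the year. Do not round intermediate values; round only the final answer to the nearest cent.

$24,754.50

Assessed value = $1,131,500 × 0.46 = $520,490
Brackenridge Township: $520,490 × 0.0018 = $936.882
City of Pellston: $520,490 × 0.0125 = $6,506.125
Corbett ISD: $520,490 × 0.02524 = $13,137.1676
Hospital District: $520,490 × 0.00297 = $1,545.8553
Marlowe County: $520,490 × 0.00505 = $2,628.4745
Total = $24,754.5044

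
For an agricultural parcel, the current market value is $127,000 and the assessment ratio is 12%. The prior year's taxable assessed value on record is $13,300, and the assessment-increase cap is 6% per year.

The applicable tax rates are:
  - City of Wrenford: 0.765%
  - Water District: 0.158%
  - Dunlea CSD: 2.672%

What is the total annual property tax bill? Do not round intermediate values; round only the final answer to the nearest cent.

$506.82

Uncapped assessed value = $127,000 × 0.12 = $15,240
Cap limit = $13,300 × 1.06 = $14,098
Taxable assessed value = min($15,240, $14,098) = $14,098 (cap binds)
City of Wrenford: $14,098 × 0.00765 = $107.8497
Water District: $14,098 × 0.00158 = $22.27484
Dunlea CSD: $14,098 × 0.02672 = $376.69856
Total = $506.8231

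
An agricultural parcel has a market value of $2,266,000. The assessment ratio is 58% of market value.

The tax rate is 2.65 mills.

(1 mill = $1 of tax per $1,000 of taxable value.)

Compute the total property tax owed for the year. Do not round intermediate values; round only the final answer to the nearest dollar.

Assessed value = $2,266,000 × 0.58 = $1,314,280
Tax = $1,314,280 × 0.00265 = $3,482.842

$3,483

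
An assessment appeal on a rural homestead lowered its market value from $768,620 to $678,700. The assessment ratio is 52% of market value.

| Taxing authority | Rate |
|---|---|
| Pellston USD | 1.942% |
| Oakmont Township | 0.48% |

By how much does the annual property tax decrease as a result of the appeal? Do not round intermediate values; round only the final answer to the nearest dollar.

Old assessed value = $768,620 × 0.52 = $399,682.4
New assessed value = $678,700 × 0.52 = $352,924
Combined rate = 0.01942 + 0.0048 = 0.02422
Old tax = $399,682.4 × 0.02422 = $9,680.307728
New tax = $352,924 × 0.02422 = $8,547.81928
Reduction = $9,680.307728 − $8,547.81928 = $1,132.488448

$1,132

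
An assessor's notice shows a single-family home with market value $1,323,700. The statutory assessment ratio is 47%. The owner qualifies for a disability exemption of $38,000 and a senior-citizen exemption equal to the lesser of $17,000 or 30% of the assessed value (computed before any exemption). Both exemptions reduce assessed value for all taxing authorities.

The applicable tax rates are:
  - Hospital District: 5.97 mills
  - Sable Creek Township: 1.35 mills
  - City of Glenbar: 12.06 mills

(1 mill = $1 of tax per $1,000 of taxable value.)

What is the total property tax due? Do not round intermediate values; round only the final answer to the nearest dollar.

Assessed value = $1,323,700 × 0.47 = $622,139
Senior-citizen exemption = min($17,000, 30% × $622,139) = min($17,000, $186,641.7) = $17,000 (dollar cap binds)
Taxable value = $622,139 − $38,000 − $17,000 = $567,139
Hospital District: $567,139 × 0.00597 = $3,385.81983
Sable Creek Township: $567,139 × 0.00135 = $765.63765
City of Glenbar: $567,139 × 0.01206 = $6,839.69634
Total = $10,991.15382

$10,991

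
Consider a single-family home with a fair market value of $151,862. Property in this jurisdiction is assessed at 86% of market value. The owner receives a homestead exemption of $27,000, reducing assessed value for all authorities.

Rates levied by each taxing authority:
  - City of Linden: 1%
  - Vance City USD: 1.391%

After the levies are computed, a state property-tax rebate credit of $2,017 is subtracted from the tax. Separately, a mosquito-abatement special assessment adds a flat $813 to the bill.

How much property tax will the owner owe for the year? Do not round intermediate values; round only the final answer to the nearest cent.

Assessed value = $151,862 × 0.86 = $130,601.32
Taxable value = $130,601.32 − $27,000 = $103,601.32
City of Linden: $103,601.32 × 0.01 = $1,036.0132
Vance City USD: $103,601.32 × 0.01391 = $1,441.0943612
Levies subtotal = $2,477.1075612
After credit = $2,477.1075612 − $2,017 = $460.1075612
Total = $460.1075612 + $813 = $1,273.1075612

$1,273.11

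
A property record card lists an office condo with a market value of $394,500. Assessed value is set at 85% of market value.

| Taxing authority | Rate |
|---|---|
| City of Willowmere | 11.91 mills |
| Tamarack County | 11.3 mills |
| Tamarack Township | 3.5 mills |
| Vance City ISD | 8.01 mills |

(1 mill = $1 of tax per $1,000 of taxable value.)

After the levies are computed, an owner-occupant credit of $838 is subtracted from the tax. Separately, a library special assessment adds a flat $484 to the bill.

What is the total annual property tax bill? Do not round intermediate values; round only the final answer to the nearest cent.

Assessed value = $394,500 × 0.85 = $335,325
City of Willowmere: $335,325 × 0.01191 = $3,993.72075
Tamarack County: $335,325 × 0.0113 = $3,789.1725
Tamarack Township: $335,325 × 0.0035 = $1,173.6375
Vance City ISD: $335,325 × 0.00801 = $2,685.95325
Levies subtotal = $11,642.484
After credit = $11,642.484 − $838 = $10,804.484
Total = $10,804.484 + $484 = $11,288.484

$11,288.48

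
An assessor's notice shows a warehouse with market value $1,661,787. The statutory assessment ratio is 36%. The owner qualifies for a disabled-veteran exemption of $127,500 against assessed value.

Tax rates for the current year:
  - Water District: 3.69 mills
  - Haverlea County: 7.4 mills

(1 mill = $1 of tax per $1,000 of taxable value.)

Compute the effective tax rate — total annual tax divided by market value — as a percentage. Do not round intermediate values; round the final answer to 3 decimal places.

0.314%

Assessed value = $1,661,787 × 0.36 = $598,243.32
Taxable value = $598,243.32 − $127,500 = $470,743.32
Water District: $470,743.32 × 0.00369 = $1,737.0428508
Haverlea County: $470,743.32 × 0.0074 = $3,483.500568
Total tax = $5,220.5434188
Effective rate = $5,220.5434188 ÷ $1,661,787 = 0.314% of market value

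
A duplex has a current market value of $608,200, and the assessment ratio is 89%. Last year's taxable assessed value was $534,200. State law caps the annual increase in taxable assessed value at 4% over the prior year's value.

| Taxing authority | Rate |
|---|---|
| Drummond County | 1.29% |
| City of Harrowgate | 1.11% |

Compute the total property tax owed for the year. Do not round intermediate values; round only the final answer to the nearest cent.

$12,991.15

Uncapped assessed value = $608,200 × 0.89 = $541,298
Cap limit = $534,200 × 1.04 = $555,568
Taxable assessed value = min($541,298, $555,568) = $541,298 (cap does not bind)
Drummond County: $541,298 × 0.0129 = $6,982.7442
City of Harrowgate: $541,298 × 0.0111 = $6,008.4078
Total = $12,991.152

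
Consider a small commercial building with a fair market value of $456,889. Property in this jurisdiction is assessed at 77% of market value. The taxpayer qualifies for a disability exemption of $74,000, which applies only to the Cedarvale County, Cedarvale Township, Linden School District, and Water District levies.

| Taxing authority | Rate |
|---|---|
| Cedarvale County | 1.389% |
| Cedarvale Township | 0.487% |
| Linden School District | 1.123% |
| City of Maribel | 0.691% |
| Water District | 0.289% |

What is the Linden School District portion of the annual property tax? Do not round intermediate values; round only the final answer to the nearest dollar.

$3,120

Assessed value = $456,889 × 0.77 = $351,804.53
Linden School District taxable value = $351,804.53 − $74,000 = $277,804.53
Linden School District levy = $277,804.53 × 0.01123 = $3,119.7448719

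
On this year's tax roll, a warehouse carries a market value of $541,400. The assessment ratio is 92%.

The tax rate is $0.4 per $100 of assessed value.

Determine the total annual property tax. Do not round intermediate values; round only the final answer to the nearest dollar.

$1,992

Assessed value = $541,400 × 0.92 = $498,088
Tax = $498,088 × 0.004 = $1,992.352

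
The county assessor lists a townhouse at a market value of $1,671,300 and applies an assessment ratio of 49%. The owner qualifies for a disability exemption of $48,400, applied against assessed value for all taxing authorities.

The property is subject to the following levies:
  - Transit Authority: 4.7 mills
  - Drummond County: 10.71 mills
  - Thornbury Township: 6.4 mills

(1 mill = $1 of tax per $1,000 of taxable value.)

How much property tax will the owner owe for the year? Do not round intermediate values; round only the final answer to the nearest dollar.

$16,805

Assessed value = $1,671,300 × 0.49 = $818,937
Taxable value = $818,937 − $48,400 = $770,537
Transit Authority: $770,537 × 0.0047 = $3,621.5239
Drummond County: $770,537 × 0.01071 = $8,252.45127
Thornbury Township: $770,537 × 0.0064 = $4,931.4368
Total = $3,621.5239 + $8,252.45127 + $4,931.4368 = $16,805.41197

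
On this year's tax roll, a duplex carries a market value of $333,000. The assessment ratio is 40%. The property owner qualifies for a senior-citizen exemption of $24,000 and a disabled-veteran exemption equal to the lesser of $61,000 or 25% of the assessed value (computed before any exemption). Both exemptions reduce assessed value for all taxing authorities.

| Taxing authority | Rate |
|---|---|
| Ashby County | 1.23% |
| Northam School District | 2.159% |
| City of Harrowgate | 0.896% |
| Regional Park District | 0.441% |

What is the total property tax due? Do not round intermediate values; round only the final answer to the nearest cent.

$3,587.03

Assessed value = $333,000 × 0.4 = $133,200
Disabled-veteran exemption = min($61,000, 25% × $133,200) = min($61,000, $33,300) = $33,300 (percentage binds)
Taxable value = $133,200 − $24,000 − $33,300 = $75,900
Ashby County: $75,900 × 0.0123 = $933.57
Northam School District: $75,900 × 0.02159 = $1,638.681
City of Harrowgate: $75,900 × 0.00896 = $680.064
Regional Park District: $75,900 × 0.00441 = $334.719
Total = $3,587.034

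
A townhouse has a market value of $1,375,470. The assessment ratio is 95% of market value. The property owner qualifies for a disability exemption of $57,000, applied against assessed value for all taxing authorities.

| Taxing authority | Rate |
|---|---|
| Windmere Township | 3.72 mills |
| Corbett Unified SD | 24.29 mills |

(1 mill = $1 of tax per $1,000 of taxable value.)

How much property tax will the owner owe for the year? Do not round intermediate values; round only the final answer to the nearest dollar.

$35,004

Assessed value = $1,375,470 × 0.95 = $1,306,696.5
Taxable value = $1,306,696.5 − $57,000 = $1,249,696.5
Windmere Township: $1,249,696.5 × 0.00372 = $4,648.87098
Corbett Unified SD: $1,249,696.5 × 0.02429 = $30,355.127985
Total = $4,648.87098 + $30,355.127985 = $35,003.998965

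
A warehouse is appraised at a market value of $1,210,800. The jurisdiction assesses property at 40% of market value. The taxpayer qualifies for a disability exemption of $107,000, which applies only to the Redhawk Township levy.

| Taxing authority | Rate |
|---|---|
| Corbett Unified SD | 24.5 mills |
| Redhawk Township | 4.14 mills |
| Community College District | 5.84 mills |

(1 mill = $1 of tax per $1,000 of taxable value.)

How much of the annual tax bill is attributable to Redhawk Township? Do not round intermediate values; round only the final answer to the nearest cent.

$1,562.10

Assessed value = $1,210,800 × 0.4 = $484,320
Redhawk Township taxable value = $484,320 − $107,000 = $377,320
Redhawk Township levy = $377,320 × 0.00414 = $1,562.1048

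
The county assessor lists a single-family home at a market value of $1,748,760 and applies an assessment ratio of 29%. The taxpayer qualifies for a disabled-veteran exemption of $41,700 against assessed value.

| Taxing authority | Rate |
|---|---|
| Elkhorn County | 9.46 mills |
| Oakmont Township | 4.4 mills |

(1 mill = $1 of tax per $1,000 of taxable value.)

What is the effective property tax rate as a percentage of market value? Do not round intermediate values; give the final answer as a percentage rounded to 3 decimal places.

0.369%

Assessed value = $1,748,760 × 0.29 = $507,140.4
Taxable value = $507,140.4 − $41,700 = $465,440.4
Elkhorn County: $465,440.4 × 0.00946 = $4,403.066184
Oakmont Township: $465,440.4 × 0.0044 = $2,047.93776
Total tax = $6,451.003944
Effective rate = $6,451.003944 ÷ $1,748,760 = 0.369% of market value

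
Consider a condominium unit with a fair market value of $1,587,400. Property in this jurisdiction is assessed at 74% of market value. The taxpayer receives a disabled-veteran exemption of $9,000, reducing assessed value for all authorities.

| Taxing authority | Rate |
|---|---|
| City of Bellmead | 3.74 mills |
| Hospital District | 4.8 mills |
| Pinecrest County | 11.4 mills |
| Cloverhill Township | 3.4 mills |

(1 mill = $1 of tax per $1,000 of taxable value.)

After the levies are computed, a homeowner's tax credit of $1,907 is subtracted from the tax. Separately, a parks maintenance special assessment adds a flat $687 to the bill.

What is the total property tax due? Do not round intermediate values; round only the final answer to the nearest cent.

Assessed value = $1,587,400 × 0.74 = $1,174,676
Taxable value = $1,174,676 − $9,000 = $1,165,676
City of Bellmead: $1,165,676 × 0.00374 = $4,359.62824
Hospital District: $1,165,676 × 0.0048 = $5,595.2448
Pinecrest County: $1,165,676 × 0.0114 = $13,288.7064
Cloverhill Township: $1,165,676 × 0.0034 = $3,963.2984
Levies subtotal = $27,206.87784
After credit = $27,206.87784 − $1,907 = $25,299.87784
Total = $25,299.87784 + $687 = $25,986.87784

$25,986.88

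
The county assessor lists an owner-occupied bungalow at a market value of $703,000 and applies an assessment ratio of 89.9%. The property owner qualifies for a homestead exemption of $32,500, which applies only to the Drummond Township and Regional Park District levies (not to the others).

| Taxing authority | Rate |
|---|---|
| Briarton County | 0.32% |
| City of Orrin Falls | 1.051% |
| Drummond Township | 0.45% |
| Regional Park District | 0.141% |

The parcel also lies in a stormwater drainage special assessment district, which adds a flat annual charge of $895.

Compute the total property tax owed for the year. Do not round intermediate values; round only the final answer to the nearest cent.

Assessed value = $703,000 × 0.899 = $631,997
Briarton County: $631,997 × 0.0032 = $2,022.3904
City of Orrin Falls: $631,997 × 0.01051 = $6,642.28847
Drummond Township: ($631,997 − $32,500) × 0.0045 = $599,497 × 0.0045 = $2,697.7365
Regional Park District: ($631,997 − $32,500) × 0.00141 = $599,497 × 0.00141 = $845.29077
Levies subtotal = $12,207.70614
Total = $12,207.70614 + $895 = $13,102.70614

$13,102.71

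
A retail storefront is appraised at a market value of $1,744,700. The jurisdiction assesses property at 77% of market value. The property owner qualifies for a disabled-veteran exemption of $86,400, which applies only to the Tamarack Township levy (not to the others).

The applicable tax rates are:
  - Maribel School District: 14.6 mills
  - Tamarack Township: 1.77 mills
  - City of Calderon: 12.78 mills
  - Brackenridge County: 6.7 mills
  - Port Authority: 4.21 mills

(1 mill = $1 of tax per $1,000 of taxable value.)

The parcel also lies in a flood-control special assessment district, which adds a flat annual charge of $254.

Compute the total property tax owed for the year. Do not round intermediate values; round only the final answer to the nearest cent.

$53,918.44

Assessed value = $1,744,700 × 0.77 = $1,343,419
Maribel School District: $1,343,419 × 0.0146 = $19,613.9174
Tamarack Township: ($1,343,419 − $86,400) × 0.00177 = $1,257,019 × 0.00177 = $2,224.92363
City of Calderon: $1,343,419 × 0.01278 = $17,168.89482
Brackenridge County: $1,343,419 × 0.0067 = $9,000.9073
Port Authority: $1,343,419 × 0.00421 = $5,655.79399
Levies subtotal = $53,664.43714
Total = $53,664.43714 + $254 = $53,918.43714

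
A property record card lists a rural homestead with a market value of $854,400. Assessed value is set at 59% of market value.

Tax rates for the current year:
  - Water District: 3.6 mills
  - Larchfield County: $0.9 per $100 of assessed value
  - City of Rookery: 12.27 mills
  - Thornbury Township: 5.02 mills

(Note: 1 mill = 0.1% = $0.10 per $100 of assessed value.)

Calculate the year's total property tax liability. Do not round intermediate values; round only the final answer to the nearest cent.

Assessed value = $854,400 × 0.59 = $504,096
Water District: $504,096 × 0.0036 = $1,814.7456
Larchfield County: $504,096 × 0.009 = $4,536.864
City of Rookery: $504,096 × 0.01227 = $6,185.25792
Thornbury Township: $504,096 × 0.00502 = $2,530.56192
Total = $15,067.42944

$15,067.43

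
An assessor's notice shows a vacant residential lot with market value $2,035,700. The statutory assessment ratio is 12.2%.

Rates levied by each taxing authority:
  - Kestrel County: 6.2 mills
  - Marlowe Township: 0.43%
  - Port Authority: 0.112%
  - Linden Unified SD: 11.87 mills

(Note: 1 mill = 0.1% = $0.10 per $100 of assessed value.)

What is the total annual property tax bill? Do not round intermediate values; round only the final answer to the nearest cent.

$5,833.87

Assessed value = $2,035,700 × 0.122 = $248,355.4
Kestrel County: $248,355.4 × 0.0062 = $1,539.80348
Marlowe Township: $248,355.4 × 0.0043 = $1,067.92822
Port Authority: $248,355.4 × 0.00112 = $278.158048
Linden Unified SD: $248,355.4 × 0.01187 = $2,947.978598
Total = $5,833.868346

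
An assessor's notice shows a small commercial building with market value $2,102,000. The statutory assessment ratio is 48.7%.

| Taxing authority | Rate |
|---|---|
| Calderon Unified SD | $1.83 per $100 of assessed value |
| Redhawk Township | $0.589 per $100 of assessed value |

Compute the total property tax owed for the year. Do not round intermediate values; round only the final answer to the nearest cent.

$24,762.67

Assessed value = $2,102,000 × 0.487 = $1,023,674
Calderon Unified SD: $1,023,674 × 0.0183 = $18,733.2342
Redhawk Township: $1,023,674 × 0.00589 = $6,029.43986
Total = $18,733.2342 + $6,029.43986 = $24,762.67406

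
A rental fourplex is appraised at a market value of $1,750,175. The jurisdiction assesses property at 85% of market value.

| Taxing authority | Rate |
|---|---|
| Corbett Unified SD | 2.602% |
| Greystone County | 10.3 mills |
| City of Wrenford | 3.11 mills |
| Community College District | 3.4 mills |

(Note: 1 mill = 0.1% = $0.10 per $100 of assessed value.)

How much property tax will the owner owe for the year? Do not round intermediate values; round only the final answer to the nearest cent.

$63,716.00

Assessed value = $1,750,175 × 0.85 = $1,487,648.75
Corbett Unified SD: $1,487,648.75 × 0.02602 = $38,708.620475
Greystone County: $1,487,648.75 × 0.0103 = $15,322.782125
City of Wrenford: $1,487,648.75 × 0.00311 = $4,626.5876125
Community College District: $1,487,648.75 × 0.0034 = $5,058.00575
Total = $63,715.9959625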